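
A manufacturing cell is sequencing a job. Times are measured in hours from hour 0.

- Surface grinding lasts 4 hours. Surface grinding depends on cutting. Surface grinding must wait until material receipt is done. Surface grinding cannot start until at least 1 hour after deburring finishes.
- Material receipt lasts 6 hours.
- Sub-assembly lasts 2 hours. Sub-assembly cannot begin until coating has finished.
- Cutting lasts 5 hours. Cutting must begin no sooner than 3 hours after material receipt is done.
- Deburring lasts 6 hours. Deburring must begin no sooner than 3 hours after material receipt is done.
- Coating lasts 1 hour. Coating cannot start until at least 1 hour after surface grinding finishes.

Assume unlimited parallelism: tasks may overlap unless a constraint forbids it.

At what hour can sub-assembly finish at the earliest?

Nothing blocks material receipt, so it runs from hour 0 to hour 6.
Deburring waits on material receipt (finishes hour 6, plus 3-hour gap → hour 9), so it starts at hour 9 and finishes at 9 + 6 = hour 15.
Cutting cannot begin until material receipt (finishes hour 6, plus 3-hour gap → hour 9). It runs from hour 9 to 9 + 5 = hour 14.
For surface grinding: cutting (finishes hour 14); material receipt (finishes hour 6); deburring (finishes hour 15, plus 1-hour gap → hour 16). Taking the maximum gives a start of hour 16, and it finishes at 16 + 4 = hour 20.
Coating waits on surface grinding (finishes hour 20, plus 1-hour gap → hour 21), so it starts at hour 21 and finishes at 21 + 1 = hour 22.
After coating (finishes hour 22), sub-assembly can start at hour 22 and finishes at hour 24.

24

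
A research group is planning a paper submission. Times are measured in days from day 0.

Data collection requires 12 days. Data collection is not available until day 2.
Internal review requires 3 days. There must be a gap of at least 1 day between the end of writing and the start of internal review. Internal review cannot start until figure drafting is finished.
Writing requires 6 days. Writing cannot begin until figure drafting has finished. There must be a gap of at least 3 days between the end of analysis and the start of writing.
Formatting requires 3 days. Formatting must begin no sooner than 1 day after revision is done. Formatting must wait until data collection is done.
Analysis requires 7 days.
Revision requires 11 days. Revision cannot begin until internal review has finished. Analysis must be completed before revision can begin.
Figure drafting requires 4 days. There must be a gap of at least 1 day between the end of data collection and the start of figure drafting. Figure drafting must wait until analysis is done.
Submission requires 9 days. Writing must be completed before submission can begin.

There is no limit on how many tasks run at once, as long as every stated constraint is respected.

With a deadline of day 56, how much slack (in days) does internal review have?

Analysis can start immediately at day 0; it finishes at day 7.
Data collection waits on its own release at day 2, so it starts at day 2 and finishes at 2 + 12 = day 14.
Figure drafting cannot start until data collection (finishes day 14, plus 1-day gap → day 15); analysis (finishes day 7). The controlling bound is day 15, so figure drafting finishes at 15 + 4 = day 19.
Writing cannot start until figure drafting (finishes day 19); analysis (finishes day 7, plus 3-day gap → day 10). The controlling bound is day 19, so writing finishes at 19 + 6 = day 25.
Internal review cannot start until writing (finishes day 25, plus 1-day gap → day 26); figure drafting (finishes day 19). The controlling bound is day 26, so internal review finishes at 26 + 3 = day 29.

Working backward from the deadline:
Nothing follows formatting; the deadline of day 56 is its only limit. It must start by 56 − 3 = day 53.
Revision feeds into formatting (must start by day 53, minus 1-day gap → day 52); so revision must finish by day 52 and therefore start by day 41.
Since revision (must start by day 41) depends on it, internal review must finish by day 41. Backing off its 3-day duration gives a latest start of day 38.
So internal review can start as early as day 26 and as late as day 38, giving 38 − 26 = 12 days of slack.

12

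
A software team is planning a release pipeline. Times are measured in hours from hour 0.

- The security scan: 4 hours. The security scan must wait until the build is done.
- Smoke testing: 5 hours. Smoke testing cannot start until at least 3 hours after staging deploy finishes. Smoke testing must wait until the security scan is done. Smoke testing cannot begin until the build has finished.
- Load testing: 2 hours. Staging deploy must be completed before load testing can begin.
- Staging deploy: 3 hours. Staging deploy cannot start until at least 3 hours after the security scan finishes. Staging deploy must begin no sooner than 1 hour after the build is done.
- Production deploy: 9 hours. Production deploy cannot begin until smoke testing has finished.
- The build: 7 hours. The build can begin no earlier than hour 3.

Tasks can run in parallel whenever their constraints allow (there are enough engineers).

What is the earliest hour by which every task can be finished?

37

The build cannot begin until its own release at hour 3. It runs from hour 3 to 3 + 7 = hour 10.
After the build (finishes hour 10), the security scan can start at hour 10 and finishes at hour 14.
For staging deploy: the security scan (finishes hour 14, plus 3-hour gap → hour 17); the build (finishes hour 10, plus 1-hour gap → hour 11). Taking the maximum gives a start of hour 17, and it finishes at 17 + 3 = hour 20.
Load testing waits on staging deploy (finishes hour 20), so it starts at hour 20 and finishes at 20 + 2 = hour 22.
Smoke testing needs all of staging deploy (finishes hour 20, plus 3-hour gap → hour 23); the security scan (finishes hour 14); the build (finishes hour 10). That puts its earliest start at hour 23; it finishes at 23 + 5 = hour 28.
Production deploy waits on smoke testing (finishes hour 28), so it starts at hour 28 and finishes at 28 + 9 = hour 37.
All tasks are finished once the last one completes. Finish times: The build at 10, The security scan at 14, Staging deploy at 20, Smoke testing at 28, Load testing at 22, Production deploy at 37. The latest is hour 37.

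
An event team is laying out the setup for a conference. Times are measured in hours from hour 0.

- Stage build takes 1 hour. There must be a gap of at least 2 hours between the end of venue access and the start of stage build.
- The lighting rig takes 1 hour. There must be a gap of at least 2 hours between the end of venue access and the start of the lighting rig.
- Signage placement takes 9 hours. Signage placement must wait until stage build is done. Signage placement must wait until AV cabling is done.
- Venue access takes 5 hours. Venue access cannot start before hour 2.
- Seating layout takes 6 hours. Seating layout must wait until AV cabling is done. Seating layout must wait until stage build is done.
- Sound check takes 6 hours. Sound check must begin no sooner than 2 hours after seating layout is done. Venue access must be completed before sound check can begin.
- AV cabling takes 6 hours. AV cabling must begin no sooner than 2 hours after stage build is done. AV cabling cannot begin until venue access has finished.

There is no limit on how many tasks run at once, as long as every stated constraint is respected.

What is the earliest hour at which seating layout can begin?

After its own release at hour 2, venue access can start at hour 2 and finishes at hour 7.
After venue access (finishes hour 7, plus 2-hour gap → hour 9), stage build can start at hour 9 and finishes at hour 10.
For AV cabling: stage build (finishes hour 10, plus 2-hour gap → hour 12); venue access (finishes hour 7). Taking the maximum gives a start of hour 12, and it finishes at 12 + 6 = hour 18.
Seating layout waits on AV cabling (finishes hour 18); stage build (finishes hour 10). The latest of these is hour 18, which is the earliest seating layout can start.

18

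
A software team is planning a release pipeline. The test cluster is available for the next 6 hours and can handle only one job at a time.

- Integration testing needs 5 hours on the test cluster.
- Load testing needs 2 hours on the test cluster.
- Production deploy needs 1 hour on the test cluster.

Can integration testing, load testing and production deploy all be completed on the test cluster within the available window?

No

Running back to back, the jobs need 5 + 2 + 1 = 8 hours on the test cluster.
Since 8 > 6, they cannot all fit.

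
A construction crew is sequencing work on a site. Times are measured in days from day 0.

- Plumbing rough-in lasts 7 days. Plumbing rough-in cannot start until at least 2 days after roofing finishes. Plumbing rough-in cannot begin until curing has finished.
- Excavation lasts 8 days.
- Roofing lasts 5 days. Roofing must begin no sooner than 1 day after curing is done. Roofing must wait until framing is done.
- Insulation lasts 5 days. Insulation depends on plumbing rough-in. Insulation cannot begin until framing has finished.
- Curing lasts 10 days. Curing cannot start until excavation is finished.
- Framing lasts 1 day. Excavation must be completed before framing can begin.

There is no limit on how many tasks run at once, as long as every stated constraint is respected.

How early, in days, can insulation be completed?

Excavation can start immediately at day 0; it finishes at day 8.
After excavation (finishes day 8), framing can start at day 8 and finishes at day 9.
Curing cannot begin until excavation (finishes day 8). It runs from day 8 to 8 + 10 = day 18.
Roofing needs all of curing (finishes day 18, plus 1-day gap → day 19); framing (finishes day 9). That puts its earliest start at day 19; it finishes at 19 + 5 = day 24.
Plumbing rough-in needs all of roofing (finishes day 24, plus 2-day gap → day 26); curing (finishes day 18). That puts its earliest start at day 26; it finishes at 26 + 7 = day 33.
For insulation: plumbing rough-in (finishes day 33); framing (finishes day 9). Taking the maximum gives a start of day 33, and it finishes at 33 + 5 = day 38.

38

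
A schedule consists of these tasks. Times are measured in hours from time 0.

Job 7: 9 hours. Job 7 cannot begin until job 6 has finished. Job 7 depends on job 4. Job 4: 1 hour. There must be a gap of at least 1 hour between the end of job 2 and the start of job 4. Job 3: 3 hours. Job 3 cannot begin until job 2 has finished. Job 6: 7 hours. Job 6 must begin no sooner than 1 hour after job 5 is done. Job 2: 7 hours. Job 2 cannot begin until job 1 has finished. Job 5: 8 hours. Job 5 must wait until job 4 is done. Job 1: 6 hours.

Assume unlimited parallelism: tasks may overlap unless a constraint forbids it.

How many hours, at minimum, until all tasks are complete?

40

Job 1 can start immediately at hour 0; it finishes at hour 6.
Job 2 waits on job 1 (finishes hour 6), so it starts at hour 6 and finishes at 6 + 7 = hour 13.
After job 2 (finishes hour 13, plus 1-hour gap → hour 14), job 4 can start at hour 14 and finishes at hour 15.
Job 5 cannot begin until job 4 (finishes hour 15). It runs from hour 15 to 15 + 8 = hour 23.
After job 5 (finishes hour 23, plus 1-hour gap → hour 24), job 6 can start at hour 24 and finishes at hour 31.
For job 7: job 6 (finishes hour 31); job 4 (finishes hour 15). Taking the maximum gives a start of hour 31, and it finishes at 31 + 9 = hour 40.
Job 3 cannot begin until job 2 (finishes hour 13). It runs from hour 13 to 13 + 3 = hour 16.
All tasks are finished once the last one completes. Finish times: Job 1 at 6, Job 2 at 13, Job 3 at 16, Job 4 at 15, Job 5 at 23, Job 6 at 31, Job 7 at 40. The latest is hour 40.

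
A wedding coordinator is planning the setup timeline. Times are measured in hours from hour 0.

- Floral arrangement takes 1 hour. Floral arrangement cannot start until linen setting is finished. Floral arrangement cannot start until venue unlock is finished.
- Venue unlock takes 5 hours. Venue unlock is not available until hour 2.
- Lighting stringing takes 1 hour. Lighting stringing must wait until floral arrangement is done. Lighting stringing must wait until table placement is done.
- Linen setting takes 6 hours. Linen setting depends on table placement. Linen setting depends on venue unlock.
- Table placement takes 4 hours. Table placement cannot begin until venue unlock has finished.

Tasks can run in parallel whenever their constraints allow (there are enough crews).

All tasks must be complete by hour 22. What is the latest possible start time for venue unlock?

Lighting stringing must finish by hour 22; it takes 1 hour, so it must start by 22 − 1 = hour 21.
Since lighting stringing (must start by hour 21) depends on it, floral arrangement must finish by hour 21. Backing off its 1-hour duration gives a latest start of hour 20.
Linen setting has to be done before floral arrangement (must start by hour 20). That means finishing by hour 20, i.e. starting by 20 − 6 = hour 14.
Table placement has several dependents: linen setting (must start by hour 14); lighting stringing (must start by hour 21). The earliest of those limits is hour 14, so table placement must start by 14 − 4 = hour 10.
Venue unlock feeds table placement (must start by hour 10); linen setting (must start by hour 14); floral arrangement (must start by hour 20). Taking the minimum, venue unlock must finish by hour 10 and start by 10 − 5 = hour 5.

5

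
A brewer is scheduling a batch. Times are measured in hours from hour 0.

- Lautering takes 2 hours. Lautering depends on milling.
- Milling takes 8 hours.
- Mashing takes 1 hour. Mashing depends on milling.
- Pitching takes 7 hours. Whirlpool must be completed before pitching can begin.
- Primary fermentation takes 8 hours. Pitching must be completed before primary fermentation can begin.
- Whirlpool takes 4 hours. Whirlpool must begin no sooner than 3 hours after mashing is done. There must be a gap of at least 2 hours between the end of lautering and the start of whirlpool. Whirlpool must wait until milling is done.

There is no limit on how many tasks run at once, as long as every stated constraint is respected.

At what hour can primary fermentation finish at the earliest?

31

Milling has no prerequisites, so it starts at hour 0 and finishes at hour 8.
Lautering waits on milling (finishes hour 8), so it starts at hour 8 and finishes at 8 + 2 = hour 10.
Mashing cannot begin until milling (finishes hour 8). It runs from hour 8 to 8 + 1 = hour 9.
Whirlpool cannot start until mashing (finishes hour 9, plus 3-hour gap → hour 12); lautering (finishes hour 10, plus 2-hour gap → hour 12); milling (finishes hour 8). The controlling bound is hour 12, so whirlpool finishes at 12 + 4 = hour 16.
Pitching waits on whirlpool (finishes hour 16), so it starts at hour 16 and finishes at 16 + 7 = hour 23.
Primary fermentation waits on pitching (finishes hour 23), so it starts at hour 23 and finishes at 23 + 8 = hour 31.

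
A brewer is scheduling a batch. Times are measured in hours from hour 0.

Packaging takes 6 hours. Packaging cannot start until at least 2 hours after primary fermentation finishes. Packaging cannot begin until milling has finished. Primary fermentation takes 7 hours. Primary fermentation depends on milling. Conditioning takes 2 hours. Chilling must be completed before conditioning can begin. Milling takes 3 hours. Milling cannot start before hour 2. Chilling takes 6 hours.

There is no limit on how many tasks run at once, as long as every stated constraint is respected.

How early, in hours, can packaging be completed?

20

Milling waits on its own release at hour 2, so it starts at hour 2 and finishes at 2 + 3 = hour 5.
Primary fermentation cannot begin until milling (finishes hour 5). It runs from hour 5 to 5 + 7 = hour 12.
Packaging needs all of primary fermentation (finishes hour 12, plus 2-hour gap → hour 14); milling (finishes hour 5). That puts its earliest start at hour 14; it finishes at 14 + 6 = hour 20.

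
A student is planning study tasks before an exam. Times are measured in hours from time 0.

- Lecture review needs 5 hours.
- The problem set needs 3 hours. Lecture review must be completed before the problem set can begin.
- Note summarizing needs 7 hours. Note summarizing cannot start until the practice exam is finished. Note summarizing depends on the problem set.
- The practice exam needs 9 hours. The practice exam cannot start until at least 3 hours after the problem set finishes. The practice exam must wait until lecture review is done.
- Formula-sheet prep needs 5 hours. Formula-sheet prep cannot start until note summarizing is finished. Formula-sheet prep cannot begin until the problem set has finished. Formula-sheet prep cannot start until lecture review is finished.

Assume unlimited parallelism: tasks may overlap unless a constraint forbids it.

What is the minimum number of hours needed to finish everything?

Nothing blocks lecture review, so it runs from hour 0 to hour 5.
The problem set waits on lecture review (finishes hour 5), so it starts at hour 5 and finishes at 5 + 3 = hour 8.
The practice exam has to wait for the problem set (finishes hour 8, plus 3-hour gap → hour 11); lecture review (finishes hour 5). The latest of these is hour 11, so the practice exam runs hour 11 to 11 + 9 = hour 20.
Note summarizing has to wait for the practice exam (finishes hour 20); the problem set (finishes hour 8). The latest of these is hour 20, so note summarizing runs hour 20 to 20 + 7 = hour 27.
Formula-sheet prep cannot start until note summarizing (finishes hour 27); the problem set (finishes hour 8); lecture review (finishes hour 5). The controlling bound is hour 27, so formula-sheet prep finishes at 27 + 5 = hour 32.
All tasks are finished once the last one completes. Finish times: Lecture review at 5, The problem set at 8, The practice exam at 20, Note summarizing at 27, Formula-sheet prep at 32. The latest is hour 32.

32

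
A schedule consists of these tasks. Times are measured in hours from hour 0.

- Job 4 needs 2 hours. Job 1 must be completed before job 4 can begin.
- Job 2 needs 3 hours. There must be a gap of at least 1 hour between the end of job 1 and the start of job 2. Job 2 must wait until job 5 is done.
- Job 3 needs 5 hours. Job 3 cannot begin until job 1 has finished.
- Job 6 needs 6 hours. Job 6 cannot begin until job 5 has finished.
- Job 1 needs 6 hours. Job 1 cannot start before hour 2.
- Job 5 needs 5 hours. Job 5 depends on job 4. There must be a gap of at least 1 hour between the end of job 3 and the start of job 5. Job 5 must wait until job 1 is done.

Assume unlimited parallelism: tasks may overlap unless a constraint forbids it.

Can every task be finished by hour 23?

No

Job 1 cannot begin until its own release at hour 2. It runs from hour 2 to 2 + 6 = hour 8.
Job 4 waits on job 1 (finishes hour 8), so it starts at hour 8 and finishes at 8 + 2 = hour 10.
Job 3 cannot begin until job 1 (finishes hour 8). It runs from hour 8 to 8 + 5 = hour 13.
Job 5 has to wait for job 4 (finishes hour 10); job 3 (finishes hour 13, plus 1-hour gap → hour 14); job 1 (finishes hour 8). The latest of these is hour 14, so job 5 runs hour 14 to 14 + 5 = hour 19.
After job 5 (finishes hour 19), job 6 can start at hour 19 and finishes at hour 25.
Job 2 needs all of job 1 (finishes hour 8, plus 1-hour gap → hour 9); job 5 (finishes hour 19). That puts its earliest start at hour 19; it finishes at 19 + 3 = hour 22.
The earliest everything can be done is hour 25, which is after the deadline of 23, so it is not possible.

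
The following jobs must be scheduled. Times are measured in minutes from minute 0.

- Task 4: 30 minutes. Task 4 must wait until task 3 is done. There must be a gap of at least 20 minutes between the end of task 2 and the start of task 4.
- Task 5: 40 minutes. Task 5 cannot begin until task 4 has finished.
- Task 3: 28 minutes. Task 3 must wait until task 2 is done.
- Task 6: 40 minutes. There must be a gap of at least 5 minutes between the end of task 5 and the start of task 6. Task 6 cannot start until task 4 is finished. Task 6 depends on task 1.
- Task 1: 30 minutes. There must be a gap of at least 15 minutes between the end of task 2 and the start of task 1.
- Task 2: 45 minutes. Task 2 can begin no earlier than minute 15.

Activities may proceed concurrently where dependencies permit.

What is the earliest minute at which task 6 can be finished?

Task 2 cannot begin until its own release at minute 15. It runs from minute 15 to 15 + 45 = minute 60.
Task 3 waits on task 2 (finishes minute 60), so it starts at minute 60 and finishes at 60 + 28 = minute 88.
Task 4 has to wait for task 3 (finishes minute 88); task 2 (finishes minute 60, plus 20-minute gap → minute 80). The latest of these is minute 88, so task 4 runs minute 88 to 88 + 30 = minute 118.
After task 4 (finishes minute 118), task 5 can start at minute 118 and finishes at minute 158.
Task 1 waits on task 2 (finishes minute 60, plus 15-minute gap → minute 75), so it starts at minute 75 and finishes at 75 + 30 = minute 105.
For task 6: task 5 (finishes minute 158, plus 5-minute gap → minute 163); task 4 (finishes minute 118); task 1 (finishes minute 105). Taking the maximum gives a start of minute 163, and it finishes at 163 + 40 = minute 203.

203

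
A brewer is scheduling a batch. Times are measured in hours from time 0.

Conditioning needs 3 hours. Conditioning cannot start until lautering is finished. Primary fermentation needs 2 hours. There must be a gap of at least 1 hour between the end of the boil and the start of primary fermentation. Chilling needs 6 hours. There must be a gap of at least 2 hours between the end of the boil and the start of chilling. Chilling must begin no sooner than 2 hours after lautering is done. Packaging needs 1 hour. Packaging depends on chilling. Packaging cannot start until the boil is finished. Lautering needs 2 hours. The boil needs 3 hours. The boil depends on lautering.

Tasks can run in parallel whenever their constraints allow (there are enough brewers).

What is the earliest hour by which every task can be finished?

Lautering can start immediately at hour 0; it finishes at hour 2.
Conditioning cannot begin until lautering (finishes hour 2). It runs from hour 2 to 2 + 3 = hour 5.
After lautering (finishes hour 2), the boil can start at hour 2 and finishes at hour 5.
Primary fermentation waits on the boil (finishes hour 5, plus 1-hour gap → hour 6), so it starts at hour 6 and finishes at 6 + 2 = hour 8.
Chilling needs all of the boil (finishes hour 5, plus 2-hour gap → hour 7); lautering (finishes hour 2, plus 2-hour gap → hour 4). That puts its earliest start at hour 7; it finishes at 7 + 6 = hour 13.
For packaging: chilling (finishes hour 13); the boil (finishes hour 5). Taking the maximum gives a start of hour 13, and it finishes at 13 + 1 = hour 14.
All tasks are finished once the last one completes. Finish times: Lautering at 2, The boil at 5, Chilling at 13, Primary fermentation at 8, Conditioning at 5, Packaging at 14. The latest is hour 14.

14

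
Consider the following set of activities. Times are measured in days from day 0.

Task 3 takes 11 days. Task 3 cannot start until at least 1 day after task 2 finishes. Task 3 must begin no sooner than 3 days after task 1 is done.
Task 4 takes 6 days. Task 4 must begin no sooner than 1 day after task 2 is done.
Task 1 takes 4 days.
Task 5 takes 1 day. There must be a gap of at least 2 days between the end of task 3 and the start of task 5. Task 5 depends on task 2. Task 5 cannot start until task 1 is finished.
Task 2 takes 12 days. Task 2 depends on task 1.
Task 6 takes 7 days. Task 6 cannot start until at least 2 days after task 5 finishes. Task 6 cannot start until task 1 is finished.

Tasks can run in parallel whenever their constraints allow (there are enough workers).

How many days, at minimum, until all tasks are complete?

40

Task 1 can start immediately at day 0; it finishes at day 4.
Task 2 waits on task 1 (finishes day 4), so it starts at day 4 and finishes at 4 + 12 = day 16.
After task 2 (finishes day 16, plus 1-day gap → day 17), task 4 can start at day 17 and finishes at day 23.
Task 3 cannot start until task 2 (finishes day 16, plus 1-day gap → day 17); task 1 (finishes day 4, plus 3-day gap → day 7). The controlling bound is day 17, so task 3 finishes at 17 + 11 = day 28.
For task 5: task 3 (finishes day 28, plus 2-day gap → day 30); task 2 (finishes day 16); task 1 (finishes day 4). Taking the maximum gives a start of day 30, and it finishes at 30 + 1 = day 31.
For task 6: task 5 (finishes day 31, plus 2-day gap → day 33); task 1 (finishes day 4). Taking the maximum gives a start of day 33, and it finishes at 33 + 7 = day 40.
All tasks are finished once the last one completes. Finish times: Task 1 at 4, Task 2 at 16, Task 3 at 28, Task 4 at 23, Task 5 at 31, Task 6 at 40. The latest is day 40.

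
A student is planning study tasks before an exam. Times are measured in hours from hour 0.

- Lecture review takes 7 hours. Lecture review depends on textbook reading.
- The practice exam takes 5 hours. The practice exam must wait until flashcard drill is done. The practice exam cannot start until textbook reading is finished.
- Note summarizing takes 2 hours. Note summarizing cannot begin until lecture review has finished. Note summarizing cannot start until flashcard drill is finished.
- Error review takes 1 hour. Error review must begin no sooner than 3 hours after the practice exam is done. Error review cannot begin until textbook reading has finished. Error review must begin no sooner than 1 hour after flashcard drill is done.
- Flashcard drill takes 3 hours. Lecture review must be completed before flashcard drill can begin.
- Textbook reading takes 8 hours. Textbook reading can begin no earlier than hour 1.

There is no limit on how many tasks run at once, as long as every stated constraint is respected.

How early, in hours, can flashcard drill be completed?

Textbook reading cannot begin until its own release at hour 1. It runs from hour 1 to 1 + 8 = hour 9.
Lecture review cannot begin until textbook reading (finishes hour 9). It runs from hour 9 to 9 + 7 = hour 16.
After lecture review (finishes hour 16), flashcard drill can start at hour 16 and finishes at hour 19.

19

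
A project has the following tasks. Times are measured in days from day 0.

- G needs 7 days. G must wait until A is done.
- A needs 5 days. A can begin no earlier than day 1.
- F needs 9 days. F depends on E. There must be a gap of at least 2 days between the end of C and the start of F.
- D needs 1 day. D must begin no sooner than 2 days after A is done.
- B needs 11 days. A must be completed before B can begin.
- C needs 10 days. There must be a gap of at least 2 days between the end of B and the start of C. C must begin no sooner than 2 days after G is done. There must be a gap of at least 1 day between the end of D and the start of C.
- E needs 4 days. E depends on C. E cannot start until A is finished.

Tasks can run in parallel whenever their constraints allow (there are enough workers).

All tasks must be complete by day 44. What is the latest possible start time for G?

12

F has no dependents, so it just needs to finish by day 44. Starting by 44 − 9 = day 35 achieves that.
E feeds into F (must start by day 35); so E must finish by day 35 and therefore start by day 31.
C feeds E (must start by day 31); F (must start by day 35, minus 2-day gap → day 33). Taking the minimum, C must finish by day 31 and start by 31 − 10 = day 21.
G must finish before C (must start by day 21, minus 2-day gap → day 19). With a 7-day duration, G must start by 19 − 7 = day 12.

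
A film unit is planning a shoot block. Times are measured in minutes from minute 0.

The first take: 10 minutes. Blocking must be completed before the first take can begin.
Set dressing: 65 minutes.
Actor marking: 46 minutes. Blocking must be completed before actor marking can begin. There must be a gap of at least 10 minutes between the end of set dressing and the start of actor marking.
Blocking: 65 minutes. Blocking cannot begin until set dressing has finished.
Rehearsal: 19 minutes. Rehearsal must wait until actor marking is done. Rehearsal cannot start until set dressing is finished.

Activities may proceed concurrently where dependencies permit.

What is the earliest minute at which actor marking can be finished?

176

Nothing blocks set dressing, so it runs from minute 0 to minute 65.
After set dressing (finishes minute 65), blocking can start at minute 65 and finishes at minute 130.
Actor marking cannot start until blocking (finishes minute 130); set dressing (finishes minute 65, plus 10-minute gap → minute 75). The controlling bound is minute 130, so actor marking finishes at 130 + 46 = minute 176.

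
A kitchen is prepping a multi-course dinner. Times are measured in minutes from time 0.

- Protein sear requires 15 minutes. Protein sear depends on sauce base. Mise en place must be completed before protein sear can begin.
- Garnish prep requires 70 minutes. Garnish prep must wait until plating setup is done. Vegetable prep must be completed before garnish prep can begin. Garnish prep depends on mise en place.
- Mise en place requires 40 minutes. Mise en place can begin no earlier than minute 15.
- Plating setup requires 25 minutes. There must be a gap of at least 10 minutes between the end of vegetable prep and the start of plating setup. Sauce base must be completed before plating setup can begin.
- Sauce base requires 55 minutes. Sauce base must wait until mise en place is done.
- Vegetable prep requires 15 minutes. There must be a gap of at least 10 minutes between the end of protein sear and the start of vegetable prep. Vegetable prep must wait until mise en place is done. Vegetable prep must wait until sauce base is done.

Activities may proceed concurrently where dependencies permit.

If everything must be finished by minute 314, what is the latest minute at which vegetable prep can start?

194

Garnish prep has no dependents, so it just needs to finish by minute 314. Starting by 314 − 70 = minute 244 achieves that.
Since garnish prep (must start by minute 244) depends on it, plating setup must finish by minute 244. Backing off its 25-minute duration gives a latest start of minute 219.
For vegetable prep: plating setup (must start by minute 219, minus 10-minute gap → minute 209); garnish prep (must start by minute 244). The most restrictive is minute 209; with a 15-minute duration, vegetable prep must start by minute 194.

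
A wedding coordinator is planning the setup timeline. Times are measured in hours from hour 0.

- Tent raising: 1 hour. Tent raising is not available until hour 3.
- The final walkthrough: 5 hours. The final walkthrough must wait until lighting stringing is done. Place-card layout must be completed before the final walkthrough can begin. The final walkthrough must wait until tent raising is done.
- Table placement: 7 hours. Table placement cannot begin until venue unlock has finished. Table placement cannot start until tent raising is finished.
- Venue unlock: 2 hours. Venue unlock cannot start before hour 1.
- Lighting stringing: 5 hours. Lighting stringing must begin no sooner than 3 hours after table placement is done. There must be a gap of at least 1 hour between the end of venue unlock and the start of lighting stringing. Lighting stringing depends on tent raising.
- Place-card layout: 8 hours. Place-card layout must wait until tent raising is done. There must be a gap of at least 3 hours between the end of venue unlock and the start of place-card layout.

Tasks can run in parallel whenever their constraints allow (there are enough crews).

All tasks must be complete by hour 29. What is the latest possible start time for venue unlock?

Nothing follows the final walkthrough; the deadline of hour 29 is its only limit. It must start by 29 − 5 = hour 24.
Lighting stringing has to be done before the final walkthrough (must start by hour 24). That means finishing by hour 24, i.e. starting by 24 − 5 = hour 19.
Table placement feeds into lighting stringing (must start by hour 19, minus 3-hour gap → hour 16); so table placement must finish by hour 16 and therefore start by hour 9.
Place-card layout must finish before the final walkthrough (must start by hour 24). With an 8-hour duration, place-card layout must start by 24 − 8 = hour 16.
For venue unlock: table placement (must start by hour 9); lighting stringing (must start by hour 19, minus 1-hour gap → hour 18); place-card layout (must start by hour 16, minus 3-hour gap → hour 13). The most restrictive is hour 9; with a 2-hour duration, venue unlock must start by hour 7.

7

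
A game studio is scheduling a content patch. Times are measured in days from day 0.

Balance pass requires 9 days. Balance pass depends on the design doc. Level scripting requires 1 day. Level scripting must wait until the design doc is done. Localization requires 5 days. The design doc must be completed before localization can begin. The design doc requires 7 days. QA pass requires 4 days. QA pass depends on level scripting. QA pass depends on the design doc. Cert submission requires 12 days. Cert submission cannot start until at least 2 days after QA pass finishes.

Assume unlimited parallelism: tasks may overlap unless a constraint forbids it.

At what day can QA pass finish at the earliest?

The design doc has no prerequisites, so it starts at day 0 and finishes at day 7.
Level scripting waits on the design doc (finishes day 7), so it starts at day 7 and finishes at 7 + 1 = day 8.
For QA pass: level scripting (finishes day 8); the design doc (finishes day 7). Taking the maximum gives a start of day 8, and it finishes at 8 + 4 = day 12.

12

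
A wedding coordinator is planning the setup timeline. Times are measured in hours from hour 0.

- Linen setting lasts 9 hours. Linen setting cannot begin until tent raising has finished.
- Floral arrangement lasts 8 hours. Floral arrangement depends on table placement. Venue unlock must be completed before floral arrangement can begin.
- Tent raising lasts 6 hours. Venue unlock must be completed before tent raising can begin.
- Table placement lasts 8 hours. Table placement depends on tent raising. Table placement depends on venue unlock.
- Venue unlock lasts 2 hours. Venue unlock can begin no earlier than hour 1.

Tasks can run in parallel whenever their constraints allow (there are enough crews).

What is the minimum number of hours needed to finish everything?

25

Venue unlock waits on its own release at hour 1, so it starts at hour 1 and finishes at 1 + 2 = hour 3.
After venue unlock (finishes hour 3), tent raising can start at hour 3 and finishes at hour 9.
After tent raising (finishes hour 9), linen setting can start at hour 9 and finishes at hour 18.
Table placement needs all of tent raising (finishes hour 9); venue unlock (finishes hour 3). That puts its earliest start at hour 9; it finishes at 9 + 8 = hour 17.
Floral arrangement cannot start until table placement (finishes hour 17); venue unlock (finishes hour 3). The controlling bound is hour 17, so floral arrangement finishes at 17 + 8 = hour 25.
All tasks are finished once the last one completes. Finish times: Venue unlock at 3, Tent raising at 9, Table placement at 17, Linen setting at 18, Floral arrangement at 25. The latest is hour 25.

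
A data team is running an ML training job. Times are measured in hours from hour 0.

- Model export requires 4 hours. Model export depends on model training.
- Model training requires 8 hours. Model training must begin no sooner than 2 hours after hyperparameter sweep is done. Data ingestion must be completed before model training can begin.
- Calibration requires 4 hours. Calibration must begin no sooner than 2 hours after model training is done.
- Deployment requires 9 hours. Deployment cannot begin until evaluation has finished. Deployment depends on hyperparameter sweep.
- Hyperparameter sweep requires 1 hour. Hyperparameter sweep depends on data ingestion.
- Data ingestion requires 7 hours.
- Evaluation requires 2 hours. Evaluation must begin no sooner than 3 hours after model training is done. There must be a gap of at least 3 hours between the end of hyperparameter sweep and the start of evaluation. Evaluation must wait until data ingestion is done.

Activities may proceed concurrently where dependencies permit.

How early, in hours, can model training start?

10

Data ingestion can start immediately at hour 0; it finishes at hour 7.
Hyperparameter sweep waits on data ingestion (finishes hour 7), so it starts at hour 7 and finishes at 7 + 1 = hour 8.
Model training waits on hyperparameter sweep (finishes hour 8, plus 2-hour gap → hour 10); data ingestion (finishes hour 7). The latest of these is hour 10, which is the earliest model training can start.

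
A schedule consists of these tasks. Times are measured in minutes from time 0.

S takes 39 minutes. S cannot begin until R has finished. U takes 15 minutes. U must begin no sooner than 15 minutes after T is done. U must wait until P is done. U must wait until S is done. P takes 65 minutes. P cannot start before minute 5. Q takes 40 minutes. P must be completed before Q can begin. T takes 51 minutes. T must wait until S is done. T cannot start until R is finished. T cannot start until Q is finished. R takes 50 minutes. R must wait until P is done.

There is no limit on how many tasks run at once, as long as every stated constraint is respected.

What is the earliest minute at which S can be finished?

P cannot begin until its own release at minute 5. It runs from minute 5 to 5 + 65 = minute 70.
R waits on P (finishes minute 70), so it starts at minute 70 and finishes at 70 + 50 = minute 120.
After R (finishes minute 120), S can start at minute 120 and finishes at minute 159.

159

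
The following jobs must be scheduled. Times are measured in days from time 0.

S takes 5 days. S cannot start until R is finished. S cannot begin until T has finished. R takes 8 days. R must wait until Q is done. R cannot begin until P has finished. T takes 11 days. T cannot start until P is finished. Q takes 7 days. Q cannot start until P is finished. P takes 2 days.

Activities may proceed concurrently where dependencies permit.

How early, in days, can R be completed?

P can start immediately at day 0; it finishes at day 2.
Q cannot begin until P (finishes day 2). It runs from day 2 to 2 + 7 = day 9.
For R: Q (finishes day 9); P (finishes day 2). Taking the maximum gives a start of day 9, and it finishes at 9 + 8 = day 17.

17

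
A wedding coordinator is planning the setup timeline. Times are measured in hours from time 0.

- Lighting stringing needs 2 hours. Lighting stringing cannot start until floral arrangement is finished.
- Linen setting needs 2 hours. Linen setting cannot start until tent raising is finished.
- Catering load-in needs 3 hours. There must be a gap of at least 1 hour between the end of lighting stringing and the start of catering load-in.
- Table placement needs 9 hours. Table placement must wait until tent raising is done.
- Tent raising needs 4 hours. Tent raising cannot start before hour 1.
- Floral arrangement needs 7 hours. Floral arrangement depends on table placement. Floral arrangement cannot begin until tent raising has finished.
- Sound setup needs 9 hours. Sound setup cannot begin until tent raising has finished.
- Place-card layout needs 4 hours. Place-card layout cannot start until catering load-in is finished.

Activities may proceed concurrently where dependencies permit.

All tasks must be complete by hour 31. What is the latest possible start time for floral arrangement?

14

To finish by hour 31, place-card layout (duration 4) must start no later than hour 27.
Catering load-in has to be done before place-card layout (must start by hour 27). That means finishing by hour 27, i.e. starting by 27 − 3 = hour 24.
Lighting stringing has to be done before catering load-in (must start by hour 24, minus 1-hour gap → hour 23). That means finishing by hour 23, i.e. starting by 23 − 2 = hour 21.
Since lighting stringing (must start by hour 21) depends on it, floral arrangement must finish by hour 21. Backing off its 7-hour duration gives a latest start of hour 14.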